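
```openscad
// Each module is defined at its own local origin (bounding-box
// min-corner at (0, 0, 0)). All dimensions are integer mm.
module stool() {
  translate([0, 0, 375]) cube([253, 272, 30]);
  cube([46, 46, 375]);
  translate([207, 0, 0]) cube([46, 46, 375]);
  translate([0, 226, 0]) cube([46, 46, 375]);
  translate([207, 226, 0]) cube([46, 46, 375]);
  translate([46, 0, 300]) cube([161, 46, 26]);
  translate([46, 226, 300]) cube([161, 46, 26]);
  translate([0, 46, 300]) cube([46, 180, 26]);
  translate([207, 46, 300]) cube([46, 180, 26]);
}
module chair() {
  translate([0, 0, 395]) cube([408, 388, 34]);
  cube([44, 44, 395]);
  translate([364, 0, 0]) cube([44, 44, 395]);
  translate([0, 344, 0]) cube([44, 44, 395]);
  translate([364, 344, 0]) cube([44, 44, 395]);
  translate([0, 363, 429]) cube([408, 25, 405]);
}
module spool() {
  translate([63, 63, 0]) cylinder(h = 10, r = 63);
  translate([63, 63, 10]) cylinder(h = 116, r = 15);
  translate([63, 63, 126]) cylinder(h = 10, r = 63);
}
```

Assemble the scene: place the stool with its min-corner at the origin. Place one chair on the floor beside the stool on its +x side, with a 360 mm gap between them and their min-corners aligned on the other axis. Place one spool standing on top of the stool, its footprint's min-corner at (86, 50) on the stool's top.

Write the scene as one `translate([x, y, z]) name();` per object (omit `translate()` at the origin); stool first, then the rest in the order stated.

stool();
translate([613, 0, 0]) chair();
translate([86, 50, 405]) spool();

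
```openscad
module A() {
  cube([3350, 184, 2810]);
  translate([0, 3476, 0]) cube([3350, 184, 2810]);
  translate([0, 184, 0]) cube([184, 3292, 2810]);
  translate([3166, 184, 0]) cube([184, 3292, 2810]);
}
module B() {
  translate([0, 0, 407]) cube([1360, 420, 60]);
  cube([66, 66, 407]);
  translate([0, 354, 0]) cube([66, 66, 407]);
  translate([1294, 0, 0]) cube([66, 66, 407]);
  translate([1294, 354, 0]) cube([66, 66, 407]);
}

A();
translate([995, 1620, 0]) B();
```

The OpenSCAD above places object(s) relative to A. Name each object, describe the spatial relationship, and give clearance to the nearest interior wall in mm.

Clearances: x = 811, y = 1436; minimum 811 mm.

A is a house frame. B is a bench. The bench sits inside the house frame, centred. The clearance to the nearest interior wall is 811 mm.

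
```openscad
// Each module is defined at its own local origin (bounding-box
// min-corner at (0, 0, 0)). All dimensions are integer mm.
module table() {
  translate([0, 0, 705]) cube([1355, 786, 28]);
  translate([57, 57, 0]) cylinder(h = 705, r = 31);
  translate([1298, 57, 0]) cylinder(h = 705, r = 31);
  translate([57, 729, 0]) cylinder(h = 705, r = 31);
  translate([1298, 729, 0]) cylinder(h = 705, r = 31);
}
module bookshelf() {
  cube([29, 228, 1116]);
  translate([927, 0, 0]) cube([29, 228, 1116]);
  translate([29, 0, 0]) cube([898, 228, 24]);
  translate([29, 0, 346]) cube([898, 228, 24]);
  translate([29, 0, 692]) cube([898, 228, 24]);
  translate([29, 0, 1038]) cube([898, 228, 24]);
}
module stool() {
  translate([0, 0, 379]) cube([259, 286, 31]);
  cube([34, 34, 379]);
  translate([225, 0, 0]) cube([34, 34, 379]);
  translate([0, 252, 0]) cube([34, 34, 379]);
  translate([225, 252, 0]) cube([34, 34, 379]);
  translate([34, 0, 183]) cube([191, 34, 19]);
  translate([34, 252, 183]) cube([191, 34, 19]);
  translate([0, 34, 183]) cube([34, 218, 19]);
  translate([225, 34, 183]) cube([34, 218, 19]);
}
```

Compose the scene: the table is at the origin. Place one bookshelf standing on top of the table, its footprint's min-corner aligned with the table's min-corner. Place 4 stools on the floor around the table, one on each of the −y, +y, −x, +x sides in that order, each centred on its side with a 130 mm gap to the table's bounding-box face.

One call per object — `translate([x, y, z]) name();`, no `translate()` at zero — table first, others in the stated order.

table();
translate([0, 0, 733]) bookshelf();
translate([548, -416, 0]) stool();
translate([548, 916, 0]) stool();
translate([-389, 250, 0]) stool();
translate([1485, 250, 0]) stool();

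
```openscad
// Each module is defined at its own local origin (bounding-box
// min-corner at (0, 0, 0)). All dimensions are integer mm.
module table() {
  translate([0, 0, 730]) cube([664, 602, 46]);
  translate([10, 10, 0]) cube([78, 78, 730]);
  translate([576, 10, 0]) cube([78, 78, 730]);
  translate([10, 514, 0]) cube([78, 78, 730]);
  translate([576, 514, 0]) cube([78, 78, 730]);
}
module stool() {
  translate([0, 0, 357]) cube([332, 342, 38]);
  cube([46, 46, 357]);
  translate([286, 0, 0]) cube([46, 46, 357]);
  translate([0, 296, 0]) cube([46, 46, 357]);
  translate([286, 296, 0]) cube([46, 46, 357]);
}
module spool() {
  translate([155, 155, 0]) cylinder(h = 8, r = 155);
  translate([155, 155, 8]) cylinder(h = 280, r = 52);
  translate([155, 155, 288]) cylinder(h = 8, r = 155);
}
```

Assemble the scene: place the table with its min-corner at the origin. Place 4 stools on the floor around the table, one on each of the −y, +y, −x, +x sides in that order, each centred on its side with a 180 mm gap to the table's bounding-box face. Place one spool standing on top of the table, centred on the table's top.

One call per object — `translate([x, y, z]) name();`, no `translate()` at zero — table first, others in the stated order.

table();
translate([166, -522, 0]) stool();
translate([166, 782, 0]) stool();
translate([-512, 130, 0]) stool();
translate([844, 130, 0]) stool();
translate([177, 146, 776]) spool();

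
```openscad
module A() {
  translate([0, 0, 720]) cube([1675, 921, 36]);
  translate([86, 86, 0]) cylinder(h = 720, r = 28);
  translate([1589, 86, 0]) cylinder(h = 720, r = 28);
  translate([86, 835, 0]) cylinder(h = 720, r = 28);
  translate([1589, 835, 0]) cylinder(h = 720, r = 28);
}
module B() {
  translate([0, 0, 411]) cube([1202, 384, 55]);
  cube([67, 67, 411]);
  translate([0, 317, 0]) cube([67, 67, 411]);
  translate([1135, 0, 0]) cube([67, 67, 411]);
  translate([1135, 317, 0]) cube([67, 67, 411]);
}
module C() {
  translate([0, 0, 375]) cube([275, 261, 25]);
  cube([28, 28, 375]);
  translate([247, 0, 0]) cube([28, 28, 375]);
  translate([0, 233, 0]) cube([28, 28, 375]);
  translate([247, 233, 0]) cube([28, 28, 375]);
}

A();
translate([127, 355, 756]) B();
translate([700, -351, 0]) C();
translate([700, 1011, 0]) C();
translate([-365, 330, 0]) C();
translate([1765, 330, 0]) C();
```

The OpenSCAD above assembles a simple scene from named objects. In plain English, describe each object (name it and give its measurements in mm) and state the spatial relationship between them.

A is a rectangular dining table. The top is 1675×921×36 mm with its upper surface at z = 756 mm. It stands on four round legs of 56 mm diameter, each leg's bounding box inset 58 mm from the nearest pair of top edges, running from the floor to the underside of the top.

B is a bench: a 1202×384 mm seat slab, 55 mm thick, top at z = 466 mm, on four 67×67 mm square legs flush with the seat corners and standing on z = 0.

C is a four-legged stool. The seat is a 275×261×25 mm slab whose top surface is at z = 400 mm; four square legs, each 28×28 mm in cross-section, run from the floor (z = 0) to the underside of the seat, each flush with a corner of the seat.

The bench is on top of the table. Four stools sit around the table at the −y, +y, −x, +x sides.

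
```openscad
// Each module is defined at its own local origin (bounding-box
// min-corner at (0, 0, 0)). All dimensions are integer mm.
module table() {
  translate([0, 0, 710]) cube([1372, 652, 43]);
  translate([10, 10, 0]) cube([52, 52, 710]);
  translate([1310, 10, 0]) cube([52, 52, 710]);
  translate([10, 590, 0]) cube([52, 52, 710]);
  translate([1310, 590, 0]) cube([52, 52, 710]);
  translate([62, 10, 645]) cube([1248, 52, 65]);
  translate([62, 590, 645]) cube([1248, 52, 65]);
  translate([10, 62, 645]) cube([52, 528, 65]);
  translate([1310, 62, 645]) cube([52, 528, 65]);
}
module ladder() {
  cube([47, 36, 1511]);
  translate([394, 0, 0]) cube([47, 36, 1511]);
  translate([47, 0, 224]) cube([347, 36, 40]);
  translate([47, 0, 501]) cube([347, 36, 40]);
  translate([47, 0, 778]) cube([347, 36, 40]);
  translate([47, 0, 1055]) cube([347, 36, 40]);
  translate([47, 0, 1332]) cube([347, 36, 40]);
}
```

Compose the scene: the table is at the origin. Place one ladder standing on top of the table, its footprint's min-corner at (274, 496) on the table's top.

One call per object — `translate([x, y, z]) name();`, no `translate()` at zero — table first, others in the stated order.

table();
translate([274, 496, 753]) ladder();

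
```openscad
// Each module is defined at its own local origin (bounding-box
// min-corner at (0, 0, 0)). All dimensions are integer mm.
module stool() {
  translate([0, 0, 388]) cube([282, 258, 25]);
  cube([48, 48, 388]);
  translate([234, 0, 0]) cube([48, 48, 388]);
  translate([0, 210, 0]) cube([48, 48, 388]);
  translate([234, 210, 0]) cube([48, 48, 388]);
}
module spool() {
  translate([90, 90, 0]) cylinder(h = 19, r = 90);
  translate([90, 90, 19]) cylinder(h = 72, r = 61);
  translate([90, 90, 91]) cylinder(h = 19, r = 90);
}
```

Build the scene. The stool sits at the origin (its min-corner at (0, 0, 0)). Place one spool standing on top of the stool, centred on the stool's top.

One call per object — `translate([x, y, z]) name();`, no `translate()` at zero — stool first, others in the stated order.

stool();
translate([51, 39, 413]) spool();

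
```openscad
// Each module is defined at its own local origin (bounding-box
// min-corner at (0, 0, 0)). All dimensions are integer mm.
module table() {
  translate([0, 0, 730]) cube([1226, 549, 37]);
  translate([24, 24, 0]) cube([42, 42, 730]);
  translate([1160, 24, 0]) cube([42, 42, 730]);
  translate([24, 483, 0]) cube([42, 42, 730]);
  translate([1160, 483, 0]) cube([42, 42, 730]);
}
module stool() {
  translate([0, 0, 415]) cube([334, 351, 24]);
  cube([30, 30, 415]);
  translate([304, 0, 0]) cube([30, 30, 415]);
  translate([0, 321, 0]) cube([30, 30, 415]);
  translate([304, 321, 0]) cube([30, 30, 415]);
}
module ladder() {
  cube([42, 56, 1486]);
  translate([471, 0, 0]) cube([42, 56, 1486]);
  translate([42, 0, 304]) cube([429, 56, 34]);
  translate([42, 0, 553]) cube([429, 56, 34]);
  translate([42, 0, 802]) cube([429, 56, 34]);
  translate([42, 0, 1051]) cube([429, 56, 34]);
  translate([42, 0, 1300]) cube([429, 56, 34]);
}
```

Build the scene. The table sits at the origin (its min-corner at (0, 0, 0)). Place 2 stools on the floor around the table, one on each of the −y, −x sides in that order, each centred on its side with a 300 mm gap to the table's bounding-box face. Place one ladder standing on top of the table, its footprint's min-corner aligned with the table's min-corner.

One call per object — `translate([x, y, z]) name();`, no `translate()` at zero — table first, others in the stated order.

table();
translate([446, -651, 0]) stool();
translate([-634, 99, 0]) stool();
translate([0, 0, 767]) ladder();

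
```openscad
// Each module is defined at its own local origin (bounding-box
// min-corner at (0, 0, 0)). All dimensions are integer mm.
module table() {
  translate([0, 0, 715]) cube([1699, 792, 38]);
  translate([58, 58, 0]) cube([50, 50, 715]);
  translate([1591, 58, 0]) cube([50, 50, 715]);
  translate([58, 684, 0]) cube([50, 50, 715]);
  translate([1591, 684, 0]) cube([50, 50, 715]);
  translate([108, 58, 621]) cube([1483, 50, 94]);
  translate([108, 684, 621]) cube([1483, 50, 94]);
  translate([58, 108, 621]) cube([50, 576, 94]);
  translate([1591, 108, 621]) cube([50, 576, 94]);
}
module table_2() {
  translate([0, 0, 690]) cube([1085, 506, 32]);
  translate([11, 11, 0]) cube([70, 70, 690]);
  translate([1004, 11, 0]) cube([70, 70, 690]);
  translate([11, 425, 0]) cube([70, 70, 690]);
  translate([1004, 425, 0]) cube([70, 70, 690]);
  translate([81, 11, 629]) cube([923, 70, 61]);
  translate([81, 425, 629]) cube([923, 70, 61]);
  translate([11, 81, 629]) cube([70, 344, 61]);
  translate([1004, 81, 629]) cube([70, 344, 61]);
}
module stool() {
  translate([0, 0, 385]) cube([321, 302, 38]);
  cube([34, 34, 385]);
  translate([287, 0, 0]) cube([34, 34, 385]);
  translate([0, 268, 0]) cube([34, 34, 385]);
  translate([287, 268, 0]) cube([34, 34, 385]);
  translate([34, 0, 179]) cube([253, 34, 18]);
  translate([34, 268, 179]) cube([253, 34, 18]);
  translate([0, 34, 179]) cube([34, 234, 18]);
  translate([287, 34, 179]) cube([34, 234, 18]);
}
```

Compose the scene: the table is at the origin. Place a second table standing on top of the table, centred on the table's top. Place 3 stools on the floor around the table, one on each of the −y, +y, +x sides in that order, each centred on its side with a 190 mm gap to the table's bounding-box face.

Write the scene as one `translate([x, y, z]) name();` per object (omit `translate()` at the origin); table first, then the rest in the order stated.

table();
translate([307, 143, 753]) table_2();
translate([689, -492, 0]) stool();
translate([689, 982, 0]) stool();
translate([1889, 245, 0]) stool();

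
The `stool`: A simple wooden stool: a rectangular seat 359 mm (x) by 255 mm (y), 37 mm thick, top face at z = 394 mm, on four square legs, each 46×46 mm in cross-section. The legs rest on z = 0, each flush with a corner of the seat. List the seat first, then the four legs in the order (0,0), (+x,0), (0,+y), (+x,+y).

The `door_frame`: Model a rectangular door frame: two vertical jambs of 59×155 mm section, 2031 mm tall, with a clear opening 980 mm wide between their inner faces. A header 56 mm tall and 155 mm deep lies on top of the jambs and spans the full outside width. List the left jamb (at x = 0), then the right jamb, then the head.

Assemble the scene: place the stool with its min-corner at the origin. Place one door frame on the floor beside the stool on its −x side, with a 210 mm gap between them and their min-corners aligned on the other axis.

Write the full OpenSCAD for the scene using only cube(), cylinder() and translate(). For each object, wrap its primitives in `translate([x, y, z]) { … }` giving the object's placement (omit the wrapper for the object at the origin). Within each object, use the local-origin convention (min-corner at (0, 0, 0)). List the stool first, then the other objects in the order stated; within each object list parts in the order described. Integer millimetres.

translate([0, 0, 357]) cube([359, 255, 37]);
cube([46, 46, 357]);
translate([313, 0, 0]) cube([46, 46, 357]);
translate([0, 209, 0]) cube([46, 46, 357]);
translate([313, 209, 0]) cube([46, 46, 357]);
translate([-1308, 0, 0]) {
  cube([59, 155, 2031]);
  translate([1039, 0, 0]) cube([59, 155, 2031]);
  translate([0, 0, 2031]) cube([1098, 155, 56]);
}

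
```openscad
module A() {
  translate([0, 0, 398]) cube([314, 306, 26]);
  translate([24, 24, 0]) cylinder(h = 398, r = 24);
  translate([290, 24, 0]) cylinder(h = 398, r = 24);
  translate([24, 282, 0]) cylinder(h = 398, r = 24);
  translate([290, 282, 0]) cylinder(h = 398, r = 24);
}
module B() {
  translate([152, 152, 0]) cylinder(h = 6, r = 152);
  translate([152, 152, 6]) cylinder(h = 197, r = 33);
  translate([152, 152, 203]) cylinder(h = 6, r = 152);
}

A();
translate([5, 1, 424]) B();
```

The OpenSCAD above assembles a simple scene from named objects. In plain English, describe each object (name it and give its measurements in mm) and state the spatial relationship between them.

A is a four-legged stool. The seat is a 314×306×26 mm slab whose top surface is at z = 424 mm; four round legs, each 48 mm in diameter, run from the floor (z = 0) to the underside of the seat, each leg's axis is inset half a diameter from the nearest pair of seat edges (so the leg's bounding box is flush with the corner).

B is a spool: two coaxial disc flanges of radius 152 mm and thickness 6 mm, joined by a core cylinder of radius 33 mm and height 197 mm. The lower flange rests on z = 0 and the three cylinders share a vertical axis.

The spool is on top of the stool, centred.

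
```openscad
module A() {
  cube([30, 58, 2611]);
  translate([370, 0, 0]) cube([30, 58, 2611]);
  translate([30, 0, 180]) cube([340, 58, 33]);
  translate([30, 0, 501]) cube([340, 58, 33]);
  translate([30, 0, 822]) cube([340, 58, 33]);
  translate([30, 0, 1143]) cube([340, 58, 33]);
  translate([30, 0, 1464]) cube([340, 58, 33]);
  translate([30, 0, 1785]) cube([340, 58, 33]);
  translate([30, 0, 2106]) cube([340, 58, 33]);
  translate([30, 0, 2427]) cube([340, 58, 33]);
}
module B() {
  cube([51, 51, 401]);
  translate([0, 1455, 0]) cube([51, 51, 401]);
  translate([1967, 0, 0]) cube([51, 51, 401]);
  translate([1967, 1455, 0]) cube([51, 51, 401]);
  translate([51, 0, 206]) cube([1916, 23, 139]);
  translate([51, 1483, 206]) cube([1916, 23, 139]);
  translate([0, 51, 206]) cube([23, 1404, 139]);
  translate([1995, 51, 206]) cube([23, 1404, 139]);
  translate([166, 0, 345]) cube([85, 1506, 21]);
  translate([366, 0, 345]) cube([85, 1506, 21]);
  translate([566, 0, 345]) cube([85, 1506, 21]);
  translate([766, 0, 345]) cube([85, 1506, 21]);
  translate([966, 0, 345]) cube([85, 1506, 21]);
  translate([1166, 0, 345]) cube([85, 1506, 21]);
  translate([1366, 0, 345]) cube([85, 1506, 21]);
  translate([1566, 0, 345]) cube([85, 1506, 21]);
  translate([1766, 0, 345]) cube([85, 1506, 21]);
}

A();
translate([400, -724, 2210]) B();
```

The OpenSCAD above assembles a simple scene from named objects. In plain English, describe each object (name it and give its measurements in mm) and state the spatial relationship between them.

A is a straight ladder. Two 30×58 mm vertical rails, 2611 mm tall, stand 400 mm apart (outside-to-outside) with their front faces coplanar on the −y side. 8 rungs, each 58 mm deep and 33 mm tall, span between the inner faces of the rails, front faces flush with the rails. The lowest rung's underside is at z = 180 mm and rungs are spaced 321 mm apart (underside to underside).

B is a bed frame 2018 mm long (x) by 1506 mm wide (y). Four 51×51 mm corner posts, 401 mm tall, at the corners of the footprint. Four rails of 23 mm thickness and 139 mm height run between adjacent posts with their undersides at z = 206 mm, their outer faces flush with the outside of the frame (the two x-running rails run between the posts' inner faces; the two y-running rails run between the posts' inner faces). 9 slats, each 85 mm wide (x) and 21 mm thick, lie across the top of the two x-running rails, running the full 1506 mm width of the frame in y; the slats are evenly spaced along x between the inner faces of the end posts with equal gaps (rounded down to the nearest mm) at the −x end and between each pair — any rounding remainder accumulates at the +x end.

The bed frame is beside the ladder with their tops flush at z = 2611.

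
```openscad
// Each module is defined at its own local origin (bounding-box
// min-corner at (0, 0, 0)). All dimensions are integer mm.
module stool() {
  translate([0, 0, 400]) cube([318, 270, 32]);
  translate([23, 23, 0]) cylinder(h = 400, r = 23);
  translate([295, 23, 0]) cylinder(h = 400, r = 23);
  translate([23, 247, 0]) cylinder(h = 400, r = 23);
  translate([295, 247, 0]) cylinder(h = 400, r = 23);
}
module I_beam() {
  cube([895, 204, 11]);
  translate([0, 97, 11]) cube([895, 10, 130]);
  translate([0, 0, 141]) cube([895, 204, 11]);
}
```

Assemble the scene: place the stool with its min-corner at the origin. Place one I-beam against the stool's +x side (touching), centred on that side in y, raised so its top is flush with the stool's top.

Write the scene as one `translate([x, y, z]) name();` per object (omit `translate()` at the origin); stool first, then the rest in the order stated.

stool();
translate([318, 33, 280]) I_beam();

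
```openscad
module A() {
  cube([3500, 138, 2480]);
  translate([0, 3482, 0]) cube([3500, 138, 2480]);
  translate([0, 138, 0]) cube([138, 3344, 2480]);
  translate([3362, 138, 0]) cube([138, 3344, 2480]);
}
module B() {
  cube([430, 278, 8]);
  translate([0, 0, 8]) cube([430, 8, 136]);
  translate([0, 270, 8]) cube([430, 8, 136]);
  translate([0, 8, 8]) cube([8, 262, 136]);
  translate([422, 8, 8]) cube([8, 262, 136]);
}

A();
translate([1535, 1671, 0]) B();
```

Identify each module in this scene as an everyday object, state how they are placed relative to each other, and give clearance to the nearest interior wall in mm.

A is a house frame. B is an open box. The open box sits inside the house frame, centred. The clearance to the nearest interior wall is 1397 mm.

Clearances: x = 1397, y = 1533; minimum 1397 mm.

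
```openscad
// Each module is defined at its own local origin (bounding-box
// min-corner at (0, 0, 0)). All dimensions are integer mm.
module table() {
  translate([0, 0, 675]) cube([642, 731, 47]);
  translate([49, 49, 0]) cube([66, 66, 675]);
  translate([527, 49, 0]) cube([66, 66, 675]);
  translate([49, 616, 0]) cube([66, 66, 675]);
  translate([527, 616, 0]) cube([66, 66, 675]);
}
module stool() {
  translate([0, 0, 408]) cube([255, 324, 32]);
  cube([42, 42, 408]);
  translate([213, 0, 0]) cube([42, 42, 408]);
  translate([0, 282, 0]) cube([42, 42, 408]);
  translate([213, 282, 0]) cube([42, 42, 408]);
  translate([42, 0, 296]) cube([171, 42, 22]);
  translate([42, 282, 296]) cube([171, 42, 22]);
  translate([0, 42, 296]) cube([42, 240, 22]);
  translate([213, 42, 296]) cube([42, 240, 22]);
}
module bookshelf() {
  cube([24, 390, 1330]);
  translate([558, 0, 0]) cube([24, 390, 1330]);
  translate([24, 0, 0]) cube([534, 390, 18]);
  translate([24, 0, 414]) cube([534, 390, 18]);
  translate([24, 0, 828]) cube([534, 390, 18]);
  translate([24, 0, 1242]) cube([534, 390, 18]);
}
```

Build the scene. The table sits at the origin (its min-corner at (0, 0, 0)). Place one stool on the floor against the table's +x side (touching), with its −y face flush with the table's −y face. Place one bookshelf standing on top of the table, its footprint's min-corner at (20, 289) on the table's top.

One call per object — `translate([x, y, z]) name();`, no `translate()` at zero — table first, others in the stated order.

table();
translate([642, 0, 0]) stool();
translate([20, 289, 722]) bookshelf();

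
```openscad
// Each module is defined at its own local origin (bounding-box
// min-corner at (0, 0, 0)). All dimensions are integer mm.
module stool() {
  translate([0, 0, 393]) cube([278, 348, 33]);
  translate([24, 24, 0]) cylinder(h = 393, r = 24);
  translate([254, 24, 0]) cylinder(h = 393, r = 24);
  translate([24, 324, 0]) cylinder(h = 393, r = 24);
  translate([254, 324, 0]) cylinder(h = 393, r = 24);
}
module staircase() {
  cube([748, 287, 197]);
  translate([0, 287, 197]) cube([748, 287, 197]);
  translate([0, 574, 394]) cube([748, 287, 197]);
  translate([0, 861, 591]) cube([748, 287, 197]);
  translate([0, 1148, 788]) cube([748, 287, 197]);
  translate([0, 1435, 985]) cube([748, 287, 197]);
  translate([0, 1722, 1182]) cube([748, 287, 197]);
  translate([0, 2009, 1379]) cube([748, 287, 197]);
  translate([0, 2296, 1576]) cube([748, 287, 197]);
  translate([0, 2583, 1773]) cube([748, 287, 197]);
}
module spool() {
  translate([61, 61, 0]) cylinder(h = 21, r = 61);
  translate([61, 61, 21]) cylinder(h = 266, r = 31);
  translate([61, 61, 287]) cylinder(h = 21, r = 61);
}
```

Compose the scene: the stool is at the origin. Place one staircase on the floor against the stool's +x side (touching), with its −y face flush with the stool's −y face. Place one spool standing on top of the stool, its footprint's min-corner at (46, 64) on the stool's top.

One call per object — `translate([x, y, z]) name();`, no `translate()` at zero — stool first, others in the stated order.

stool();
translate([278, 0, 0]) staircase();
translate([46, 64, 426]) spool();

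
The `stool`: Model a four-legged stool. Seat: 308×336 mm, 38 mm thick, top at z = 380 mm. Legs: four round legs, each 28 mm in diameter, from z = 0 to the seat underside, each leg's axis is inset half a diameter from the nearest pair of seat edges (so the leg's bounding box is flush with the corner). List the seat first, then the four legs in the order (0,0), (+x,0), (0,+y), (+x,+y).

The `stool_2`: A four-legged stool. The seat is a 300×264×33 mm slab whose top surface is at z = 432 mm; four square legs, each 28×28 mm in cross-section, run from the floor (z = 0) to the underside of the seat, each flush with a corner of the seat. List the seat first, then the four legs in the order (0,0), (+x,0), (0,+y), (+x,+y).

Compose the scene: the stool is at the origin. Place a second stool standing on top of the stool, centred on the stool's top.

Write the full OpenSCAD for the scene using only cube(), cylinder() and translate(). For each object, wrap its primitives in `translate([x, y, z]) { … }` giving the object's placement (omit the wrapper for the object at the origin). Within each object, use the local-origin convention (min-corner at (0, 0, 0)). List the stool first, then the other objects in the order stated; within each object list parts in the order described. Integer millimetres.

translate([0, 0, 342]) cube([308, 336, 38]);
translate([14, 14, 0]) cylinder(h = 342, r = 14);
translate([294, 14, 0]) cylinder(h = 342, r = 14);
translate([14, 322, 0]) cylinder(h = 342, r = 14);
translate([294, 322, 0]) cylinder(h = 342, r = 14);
translate([4, 36, 380]) {
  translate([0, 0, 399]) cube([300, 264, 33]);
  cube([28, 28, 399]);
  translate([272, 0, 0]) cube([28, 28, 399]);
  translate([0, 236, 0]) cube([28, 28, 399]);
  translate([272, 236, 0]) cube([28, 28, 399]);
}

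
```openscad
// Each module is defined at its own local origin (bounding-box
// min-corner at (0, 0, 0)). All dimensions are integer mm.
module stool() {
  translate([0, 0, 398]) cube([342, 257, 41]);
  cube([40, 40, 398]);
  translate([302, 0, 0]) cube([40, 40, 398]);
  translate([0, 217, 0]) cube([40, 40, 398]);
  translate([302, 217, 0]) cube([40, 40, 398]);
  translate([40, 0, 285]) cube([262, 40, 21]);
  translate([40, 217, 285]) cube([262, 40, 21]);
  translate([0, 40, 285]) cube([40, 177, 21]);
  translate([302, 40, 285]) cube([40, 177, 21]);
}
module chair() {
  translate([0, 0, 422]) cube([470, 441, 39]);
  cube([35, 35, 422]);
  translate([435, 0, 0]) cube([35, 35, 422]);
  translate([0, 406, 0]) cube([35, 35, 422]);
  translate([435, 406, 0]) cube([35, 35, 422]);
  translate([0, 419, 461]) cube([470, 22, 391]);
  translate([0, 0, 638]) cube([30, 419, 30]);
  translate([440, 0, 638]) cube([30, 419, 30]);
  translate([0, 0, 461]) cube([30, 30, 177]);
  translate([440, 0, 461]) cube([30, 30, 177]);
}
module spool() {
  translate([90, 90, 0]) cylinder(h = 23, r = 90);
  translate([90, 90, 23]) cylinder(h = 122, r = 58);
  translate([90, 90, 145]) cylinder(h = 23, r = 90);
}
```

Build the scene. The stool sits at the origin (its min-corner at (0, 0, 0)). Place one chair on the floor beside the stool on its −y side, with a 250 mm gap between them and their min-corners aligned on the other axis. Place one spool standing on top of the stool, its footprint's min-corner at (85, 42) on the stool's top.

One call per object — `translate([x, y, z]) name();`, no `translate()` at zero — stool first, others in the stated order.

stool();
translate([0, -691, 0]) chair();
translate([85, 42, 439]) spool();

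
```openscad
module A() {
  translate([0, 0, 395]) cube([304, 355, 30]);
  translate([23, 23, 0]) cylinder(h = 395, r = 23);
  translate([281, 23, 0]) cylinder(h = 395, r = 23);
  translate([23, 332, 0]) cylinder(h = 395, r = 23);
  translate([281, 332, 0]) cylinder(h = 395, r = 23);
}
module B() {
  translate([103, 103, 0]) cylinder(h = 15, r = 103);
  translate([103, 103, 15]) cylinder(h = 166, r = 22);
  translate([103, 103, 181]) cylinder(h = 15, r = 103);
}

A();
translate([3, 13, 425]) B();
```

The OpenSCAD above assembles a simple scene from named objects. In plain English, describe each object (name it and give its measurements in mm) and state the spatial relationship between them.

A is a four-legged stool. The seat is 304×355 mm, 30 mm thick, top at z = 425 mm. It stands on four round legs, each 46 mm in diameter, from z = 0 to the seat underside, each leg's axis is inset half a diameter from the nearest pair of seat edges (so the leg's bounding box is flush with the corner).

B is a spool: two coaxial disc flanges of radius 103 mm and thickness 15 mm, joined by a core cylinder of radius 22 mm and height 166 mm. The lower flange rests on z = 0 and the three cylinders share a vertical axis.

The spool is on top of the stool.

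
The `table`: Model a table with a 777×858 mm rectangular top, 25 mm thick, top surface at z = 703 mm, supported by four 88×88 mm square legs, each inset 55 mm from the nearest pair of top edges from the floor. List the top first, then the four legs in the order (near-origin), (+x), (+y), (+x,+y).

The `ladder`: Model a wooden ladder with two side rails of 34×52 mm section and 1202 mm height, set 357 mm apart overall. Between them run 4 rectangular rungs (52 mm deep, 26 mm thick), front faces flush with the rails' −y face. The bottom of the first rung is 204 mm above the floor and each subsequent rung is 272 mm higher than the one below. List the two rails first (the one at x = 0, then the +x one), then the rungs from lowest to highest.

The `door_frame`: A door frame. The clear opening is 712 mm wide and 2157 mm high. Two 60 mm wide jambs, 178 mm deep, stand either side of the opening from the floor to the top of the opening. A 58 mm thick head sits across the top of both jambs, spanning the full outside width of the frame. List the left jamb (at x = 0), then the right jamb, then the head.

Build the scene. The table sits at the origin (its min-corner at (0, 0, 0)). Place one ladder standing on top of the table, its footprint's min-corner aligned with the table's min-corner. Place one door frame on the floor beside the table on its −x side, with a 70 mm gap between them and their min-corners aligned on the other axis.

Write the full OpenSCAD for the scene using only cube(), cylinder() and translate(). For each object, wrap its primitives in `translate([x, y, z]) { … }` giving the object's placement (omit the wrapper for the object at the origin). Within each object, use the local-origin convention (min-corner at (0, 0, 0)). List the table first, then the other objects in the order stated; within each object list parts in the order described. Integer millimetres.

translate([0, 0, 678]) cube([777, 858, 25]);
translate([55, 55, 0]) cube([88, 88, 678]);
translate([634, 55, 0]) cube([88, 88, 678]);
translate([55, 715, 0]) cube([88, 88, 678]);
translate([634, 715, 0]) cube([88, 88, 678]);
translate([0, 0, 703]) {
  cube([34, 52, 1202]);
  translate([323, 0, 0]) cube([34, 52, 1202]);
  translate([34, 0, 204]) cube([289, 52, 26]);
  translate([34, 0, 476]) cube([289, 52, 26]);
  translate([34, 0, 748]) cube([289, 52, 26]);
  translate([34, 0, 1020]) cube([289, 52, 26]);
}
translate([-902, 0, 0]) {
  cube([60, 178, 2157]);
  translate([772, 0, 0]) cube([60, 178, 2157]);
  translate([0, 0, 2157]) cube([832, 178, 58]);
}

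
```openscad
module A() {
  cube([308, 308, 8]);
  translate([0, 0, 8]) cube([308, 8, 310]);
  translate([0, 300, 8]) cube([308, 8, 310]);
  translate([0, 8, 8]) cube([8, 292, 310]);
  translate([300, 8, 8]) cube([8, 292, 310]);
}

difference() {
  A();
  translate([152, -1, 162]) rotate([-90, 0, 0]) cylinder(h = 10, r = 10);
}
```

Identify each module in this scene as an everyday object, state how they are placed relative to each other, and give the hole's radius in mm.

The subtracted cylinder has r = 10 mm.

A is an open box. The open box has a circular hole through its front wall. The hole's radius is 10 mm.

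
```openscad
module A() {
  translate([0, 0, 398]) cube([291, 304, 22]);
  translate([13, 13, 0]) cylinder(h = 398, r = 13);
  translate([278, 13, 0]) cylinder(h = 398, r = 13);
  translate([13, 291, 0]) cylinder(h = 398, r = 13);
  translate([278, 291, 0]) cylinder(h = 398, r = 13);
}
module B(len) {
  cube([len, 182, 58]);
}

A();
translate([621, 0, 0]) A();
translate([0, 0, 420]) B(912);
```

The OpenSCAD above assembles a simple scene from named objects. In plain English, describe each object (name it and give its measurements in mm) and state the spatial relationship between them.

A is a four-legged stool. The seat is a 291×304×22 mm slab whose top surface is at z = 420 mm; four round legs, each 26 mm in diameter, run from the floor (z = 0) to the underside of the seat, each leg's axis is inset half a diameter from the nearest pair of seat edges (so the leg's bounding box is flush with the corner).

B is a rectangular beam 912 mm long (x), 182 mm deep (y), 58 mm thick (z).

The beam spans the tops of two stools placed 330 mm apart, resting at z = 420 mm.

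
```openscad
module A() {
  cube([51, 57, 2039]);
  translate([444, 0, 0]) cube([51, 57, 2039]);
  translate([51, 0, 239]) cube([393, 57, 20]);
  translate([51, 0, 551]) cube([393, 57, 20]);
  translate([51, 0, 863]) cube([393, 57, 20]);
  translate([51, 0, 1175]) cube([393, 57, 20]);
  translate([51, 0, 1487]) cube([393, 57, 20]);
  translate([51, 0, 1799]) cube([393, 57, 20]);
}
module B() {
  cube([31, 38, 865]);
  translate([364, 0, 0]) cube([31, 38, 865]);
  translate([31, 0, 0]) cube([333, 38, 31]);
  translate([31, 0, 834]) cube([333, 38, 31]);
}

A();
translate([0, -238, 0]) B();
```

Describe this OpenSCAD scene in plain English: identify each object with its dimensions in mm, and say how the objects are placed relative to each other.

A is a straight ladder. Two 51×57 mm vertical rails, 2039 mm tall, stand 495 mm apart (outside-to-outside) with their front faces coplanar on the −y side. 6 rungs, each 57 mm deep and 20 mm tall, span between the inner faces of the rails, front faces flush with the rails. The lowest rung's underside is at z = 239 mm and rungs are spaced 312 mm apart (underside to underside).

B is a picture frame with a 333×803 mm rectangular opening (x by z) and a uniform 31 mm border on every side. Frame depth is 38 mm along y. It is built from two vertical stiles running the full outside height and two horizontal rails spanning the gap between the stiles.

The picture frame is on the floor beside the ladder on its −y side.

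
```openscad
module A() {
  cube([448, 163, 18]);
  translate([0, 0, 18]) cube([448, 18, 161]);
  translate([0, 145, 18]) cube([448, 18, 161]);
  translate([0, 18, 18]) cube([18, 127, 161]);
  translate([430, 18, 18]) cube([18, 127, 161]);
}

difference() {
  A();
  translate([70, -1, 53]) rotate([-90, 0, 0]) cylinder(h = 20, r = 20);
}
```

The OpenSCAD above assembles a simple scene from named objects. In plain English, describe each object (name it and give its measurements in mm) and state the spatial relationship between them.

A is an open-topped rectangular box: outside dimensions 448×163×179 mm, with a uniform wall and base thickness of 18 mm. The base is a full 448×163 slab on the floor; four walls sit on top of the base. The front and back walls (the −y and +y sides) span the full width; the two side walls fit between them.

The open box has a circular hole of radius 20 mm through its front wall, centred at (x = 70, z = 53).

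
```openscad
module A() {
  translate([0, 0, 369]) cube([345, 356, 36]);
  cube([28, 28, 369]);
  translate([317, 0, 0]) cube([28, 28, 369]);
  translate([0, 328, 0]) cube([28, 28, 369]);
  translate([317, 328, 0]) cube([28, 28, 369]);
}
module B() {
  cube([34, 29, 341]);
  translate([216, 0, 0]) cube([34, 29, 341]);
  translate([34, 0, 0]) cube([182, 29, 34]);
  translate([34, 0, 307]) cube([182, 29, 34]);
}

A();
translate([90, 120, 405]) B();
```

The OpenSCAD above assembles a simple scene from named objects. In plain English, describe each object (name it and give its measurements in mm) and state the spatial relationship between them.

A is a four-legged stool. The seat is 345×356 mm, 36 mm thick, top at z = 405 mm. It stands on four square legs, each 28×28 mm in cross-section, from z = 0 to the seat underside, each flush with a corner of the seat.

B is a picture frame with a 182×273 mm rectangular opening (x by z) and a uniform 34 mm border on every side. Frame depth is 29 mm along y. It is built from two vertical stiles running the full outside height and two horizontal rails spanning the gap between the stiles.

The picture frame is on top of the stool.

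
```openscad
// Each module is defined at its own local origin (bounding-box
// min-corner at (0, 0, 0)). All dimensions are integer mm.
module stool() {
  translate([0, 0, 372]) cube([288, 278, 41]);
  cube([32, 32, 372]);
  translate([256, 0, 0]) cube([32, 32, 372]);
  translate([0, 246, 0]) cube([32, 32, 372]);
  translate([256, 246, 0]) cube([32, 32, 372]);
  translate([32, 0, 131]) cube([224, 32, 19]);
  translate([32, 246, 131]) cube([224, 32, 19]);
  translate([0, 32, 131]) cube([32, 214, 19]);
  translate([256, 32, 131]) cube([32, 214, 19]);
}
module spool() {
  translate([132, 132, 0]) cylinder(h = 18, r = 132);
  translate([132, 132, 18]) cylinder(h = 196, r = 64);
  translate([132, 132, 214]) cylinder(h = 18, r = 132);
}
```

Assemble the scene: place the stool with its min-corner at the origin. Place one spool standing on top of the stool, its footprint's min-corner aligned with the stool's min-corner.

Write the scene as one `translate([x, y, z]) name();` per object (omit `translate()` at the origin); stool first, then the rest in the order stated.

stool();
translate([0, 0, 413]) spool();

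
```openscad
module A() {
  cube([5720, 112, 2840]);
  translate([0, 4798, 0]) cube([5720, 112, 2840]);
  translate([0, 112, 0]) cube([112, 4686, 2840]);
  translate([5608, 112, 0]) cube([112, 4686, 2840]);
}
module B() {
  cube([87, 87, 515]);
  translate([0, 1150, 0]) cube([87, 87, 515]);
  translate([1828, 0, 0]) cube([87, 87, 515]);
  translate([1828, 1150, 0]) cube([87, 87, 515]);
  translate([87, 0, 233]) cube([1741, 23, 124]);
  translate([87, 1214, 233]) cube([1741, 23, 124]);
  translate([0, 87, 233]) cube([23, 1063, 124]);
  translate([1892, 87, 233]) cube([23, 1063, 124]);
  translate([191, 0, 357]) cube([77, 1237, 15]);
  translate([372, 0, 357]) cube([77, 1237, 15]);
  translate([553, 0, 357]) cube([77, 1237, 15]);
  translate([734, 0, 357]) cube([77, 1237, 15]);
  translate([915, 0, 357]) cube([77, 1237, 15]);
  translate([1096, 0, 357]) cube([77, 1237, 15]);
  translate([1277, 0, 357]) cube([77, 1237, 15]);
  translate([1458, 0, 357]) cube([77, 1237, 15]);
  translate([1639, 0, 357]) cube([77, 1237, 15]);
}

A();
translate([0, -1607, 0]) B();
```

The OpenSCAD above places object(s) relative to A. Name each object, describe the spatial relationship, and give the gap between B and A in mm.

The bed frame's nearest face is 370 mm from the house frame's −y face.

A is a house frame. B is a bed frame. The bed frame is on the floor beside the house frame on its −y side. The gap between the bed frame and the house frame is 370 mm.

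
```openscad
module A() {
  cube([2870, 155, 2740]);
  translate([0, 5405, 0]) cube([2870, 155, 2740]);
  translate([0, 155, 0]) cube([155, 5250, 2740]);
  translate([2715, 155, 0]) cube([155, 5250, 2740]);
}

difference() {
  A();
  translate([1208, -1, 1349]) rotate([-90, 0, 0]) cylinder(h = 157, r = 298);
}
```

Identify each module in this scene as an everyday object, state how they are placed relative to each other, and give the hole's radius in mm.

A is a house frame. The house frame has a circular hole through its front wall. The hole's radius is 298 mm.

The subtracted cylinder has r = 298 mm.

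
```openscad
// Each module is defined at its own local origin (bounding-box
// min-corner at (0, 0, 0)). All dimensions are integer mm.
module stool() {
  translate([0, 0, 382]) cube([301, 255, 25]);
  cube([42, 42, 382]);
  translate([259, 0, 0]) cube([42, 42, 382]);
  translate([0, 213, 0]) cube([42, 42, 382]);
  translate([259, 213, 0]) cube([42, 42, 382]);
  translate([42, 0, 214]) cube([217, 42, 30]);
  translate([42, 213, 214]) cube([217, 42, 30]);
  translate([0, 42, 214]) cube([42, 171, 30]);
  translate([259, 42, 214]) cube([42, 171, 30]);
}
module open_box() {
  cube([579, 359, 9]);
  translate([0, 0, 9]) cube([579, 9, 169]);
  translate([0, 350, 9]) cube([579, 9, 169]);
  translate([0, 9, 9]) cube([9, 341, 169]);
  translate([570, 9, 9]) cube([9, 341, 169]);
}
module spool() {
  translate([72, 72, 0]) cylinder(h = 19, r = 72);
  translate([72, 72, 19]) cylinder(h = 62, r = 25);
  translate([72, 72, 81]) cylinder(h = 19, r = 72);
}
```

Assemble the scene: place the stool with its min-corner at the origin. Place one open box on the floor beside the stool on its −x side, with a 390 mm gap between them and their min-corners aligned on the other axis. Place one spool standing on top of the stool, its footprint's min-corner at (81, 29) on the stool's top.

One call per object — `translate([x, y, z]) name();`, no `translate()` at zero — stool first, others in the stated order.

stool();
translate([-969, 0, 0]) open_box();
translate([81, 29, 407]) spool();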